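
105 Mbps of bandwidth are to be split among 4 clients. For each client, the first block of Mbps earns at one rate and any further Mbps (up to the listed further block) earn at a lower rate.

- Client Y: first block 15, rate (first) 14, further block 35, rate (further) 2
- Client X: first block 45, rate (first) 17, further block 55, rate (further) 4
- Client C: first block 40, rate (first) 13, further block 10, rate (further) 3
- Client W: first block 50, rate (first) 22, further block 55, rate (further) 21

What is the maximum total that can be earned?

Order all 8 blocks by rate: Client W/first 22 > Client W/second 21 > Client X/first 17 > Client Y/first 14 > Client C/first 13 > Client X/second 4 > Client C/second 3 > Client Y/second 2.
Client W first at 22: fill all 50 — 55 left.
Fill Client W second block (55 at 21) — 0 left.
Total = 22×50 + 21×55 = 2255.

2255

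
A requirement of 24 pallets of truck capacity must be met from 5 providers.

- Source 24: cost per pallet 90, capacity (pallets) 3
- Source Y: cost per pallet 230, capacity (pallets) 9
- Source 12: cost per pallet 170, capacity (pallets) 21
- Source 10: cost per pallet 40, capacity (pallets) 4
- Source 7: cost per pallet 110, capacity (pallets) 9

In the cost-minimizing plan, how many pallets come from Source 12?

8

Use providers in increasing cost order.
Source 10 (40): use full 4 — 20 pallets to go.
Take 3 from Source 24 at 90 — need 17 more.
Source 7 at 110: take all 9 pallets — 8 still needed.
Source 12 (170): take the remaining 8 — done.
Source Y: unused.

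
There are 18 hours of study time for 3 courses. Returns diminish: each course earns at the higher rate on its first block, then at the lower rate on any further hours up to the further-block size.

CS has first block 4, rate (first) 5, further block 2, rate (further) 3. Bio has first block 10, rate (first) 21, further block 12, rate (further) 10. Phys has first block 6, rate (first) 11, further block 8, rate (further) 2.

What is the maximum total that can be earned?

Rank every tier by rate: Bio/T1 21 > Phys/T1 11 > Bio/T2 10 > CS/T1 5 > CS/T2 3 > Phys/T2 2.
Bio T1 at 21: fill all 10 — 8 left.
Phys T1 at 11: fill all 6 — 2 left.
Bio/T2: +2 of 12 at 10; pool empty.
Total = 21×10 + 11×6 + 10×2 = 296.

296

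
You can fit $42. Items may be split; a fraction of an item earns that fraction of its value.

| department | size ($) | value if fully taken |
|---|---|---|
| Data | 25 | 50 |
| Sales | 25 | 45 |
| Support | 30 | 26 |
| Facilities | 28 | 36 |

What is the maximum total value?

80.6

Rank by value-to-size ratio: Data 50/25≈2, Sales 45/25≈1.8, Facilities 36/28≈1.29, Support 26/30≈0.867.
Data: take in full, 25 $ for value 50 ; 17 left.
Fill the last 17 $ with part of Sales: 17/25 of it earns 30.6.
Total value = 80.6.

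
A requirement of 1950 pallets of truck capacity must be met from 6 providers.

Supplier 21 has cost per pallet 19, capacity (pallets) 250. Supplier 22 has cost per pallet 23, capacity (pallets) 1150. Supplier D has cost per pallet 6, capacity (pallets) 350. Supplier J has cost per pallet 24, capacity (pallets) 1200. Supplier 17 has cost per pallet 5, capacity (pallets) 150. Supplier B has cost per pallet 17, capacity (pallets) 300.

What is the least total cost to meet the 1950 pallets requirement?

33400

Cheapest first:
Supplier 17 at 5: take all 150 pallets → 1800 still needed.
Take 350 from Supplier D at 6 → need 1450 more.
Supplier B (17): use full 300 → 1150 pallets to go.
Supplier 21 (19): use full 250 → 900 pallets to go.
Supplier 22 at 23: take 900 of its 1150 → requirement met.
Supplier J: unused.
Cost = 150×5 + 350×6 + 300×17 + 250×19 + 900×23 = 33400.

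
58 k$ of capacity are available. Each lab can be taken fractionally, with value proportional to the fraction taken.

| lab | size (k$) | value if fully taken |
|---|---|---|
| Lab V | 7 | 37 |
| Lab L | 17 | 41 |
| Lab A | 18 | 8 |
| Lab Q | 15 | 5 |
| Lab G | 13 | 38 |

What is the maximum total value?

125

Rank by value-to-size ratio: Lab V 37/7≈5.29, Lab G 38/13≈2.92, Lab L 41/17≈2.41, Lab A 8/18≈0.444, Lab Q 5/15≈0.333.
All 7 k$ of Lab V fit (value 37) → 51 remain.
Lab G: take in full, 13 k$ for value 38 → 38 left.
All 17 k$ of Lab L fit (value 41) → 21 remain.
Lab A: take in full, 18 k$ for value 8 → 3 left.
Fill the last 3 k$ with part of Lab Q: 3/15 of it earns 1.
Total value = 125.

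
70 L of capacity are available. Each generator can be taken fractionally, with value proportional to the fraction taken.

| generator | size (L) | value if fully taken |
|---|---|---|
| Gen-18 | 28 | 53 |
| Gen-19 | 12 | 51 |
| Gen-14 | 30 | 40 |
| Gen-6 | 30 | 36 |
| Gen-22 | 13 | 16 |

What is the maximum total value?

144

Sort by value density: Gen-19 51/12≈4.25, Gen-18 53/28≈1.89, Gen-14 40/30≈1.33, Gen-22 16/13≈1.23, Gen-6 36/30≈1.2.
All 12 L of Gen-19 fit (value 51) ; 58 remain.
All 28 L of Gen-18 fit (value 53) ; 30 remain.
Take all of Gen-14 (30 L, value 40) ; 0 L left.
Total value = 144.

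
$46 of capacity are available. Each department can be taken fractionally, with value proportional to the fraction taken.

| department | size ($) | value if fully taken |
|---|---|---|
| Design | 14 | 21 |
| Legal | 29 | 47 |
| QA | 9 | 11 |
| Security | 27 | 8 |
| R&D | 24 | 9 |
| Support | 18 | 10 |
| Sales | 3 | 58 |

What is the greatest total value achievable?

Rank by value-to-size ratio: Sales 58/3≈19.3, Legal 47/29≈1.62, Design 21/14≈1.5, QA 11/9≈1.22, Support 10/18≈0.556, R&D 9/24≈0.375, Security 8/27≈0.296.
Take all of Sales (3 $, value 58) → 43 $ left.
Take all of Legal (29 $, value 47) → 14 $ left.
Design: take in full, 14 $ for value 21 → 0 left.
Total value = 126.

126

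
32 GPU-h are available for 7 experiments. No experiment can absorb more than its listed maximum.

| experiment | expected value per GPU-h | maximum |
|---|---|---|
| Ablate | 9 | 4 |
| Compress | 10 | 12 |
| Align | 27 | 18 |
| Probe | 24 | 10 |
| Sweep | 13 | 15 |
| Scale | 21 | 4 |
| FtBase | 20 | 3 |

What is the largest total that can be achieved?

Rank by expected value per GPU-h: Align 27 > Probe 24 > Scale 21 > FtBase 20 > Sweep 13 > Compress 10 > Ablate 9.
Align takes 18 to reach its cap of 18 → 14 left.
Probe: +10 to 10 (cap) → 4 left.
Scale takes 4 to reach its cap of 4 → 0 left.
Total = 27×18 + 24×10 + 21×4 = 810.

810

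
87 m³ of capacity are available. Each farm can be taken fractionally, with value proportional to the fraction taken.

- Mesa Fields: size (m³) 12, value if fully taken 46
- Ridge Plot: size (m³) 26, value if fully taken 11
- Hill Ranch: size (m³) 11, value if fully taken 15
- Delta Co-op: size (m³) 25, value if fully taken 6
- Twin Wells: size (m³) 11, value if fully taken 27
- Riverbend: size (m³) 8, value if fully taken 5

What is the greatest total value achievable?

108.56

Rank by value-to-size ratio: Mesa Fields 46/12≈3.83, Twin Wells 27/11≈2.45, Hill Ranch 15/11≈1.36, Riverbend 5/8≈0.625, Ridge Plot 11/26≈0.423, Delta Co-op 6/25≈0.24.
All 12 m³ of Mesa Fields fit (value 46) — 75 remain.
Twin Wells: take in full, 11 m³ for value 27 — 64 left.
All 11 m³ of Hill Ranch fit (value 15) — 53 remain.
Riverbend: take in full, 8 m³ for value 5 — 45 left.
Take all of Ridge Plot (26 m³, value 11) — 19 m³ left.
19 m³ left: a 19/25 share of Delta Co-op gives 6×19/25 = 4.56.
Total value = 108.56.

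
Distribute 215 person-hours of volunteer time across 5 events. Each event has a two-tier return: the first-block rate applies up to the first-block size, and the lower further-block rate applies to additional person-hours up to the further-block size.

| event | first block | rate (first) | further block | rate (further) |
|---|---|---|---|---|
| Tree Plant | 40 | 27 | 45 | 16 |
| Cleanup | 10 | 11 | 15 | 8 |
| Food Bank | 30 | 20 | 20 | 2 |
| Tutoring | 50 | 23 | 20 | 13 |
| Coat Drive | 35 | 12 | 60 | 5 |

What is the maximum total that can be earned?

4170

Rank every tier by rate: Tree Plant/first 27 > Tutoring/first 23 > Food Bank/first 20 > Tree Plant/second 16 > Tutoring/second 13 > Coat Drive/first 12 > Cleanup/first 11 > Cleanup/second 8 > Coat Drive/second 5 > Food Bank/second 2.
Tree Plant first at 27: fill all 40 — 175 left.
Tutoring/first (23): +50 — 125 left.
Food Bank/first (20): +30 — 95 left.
Tree Plant/second (16): +45 — 50 left.
Tutoring second at 13: fill all 20 — 30 left.
Coat Drive first at 12: only 30 left, fill 30.
Total = 27×40 + 23×50 + 20×30 + 16×45 + 13×20 + 12×30 = 4170.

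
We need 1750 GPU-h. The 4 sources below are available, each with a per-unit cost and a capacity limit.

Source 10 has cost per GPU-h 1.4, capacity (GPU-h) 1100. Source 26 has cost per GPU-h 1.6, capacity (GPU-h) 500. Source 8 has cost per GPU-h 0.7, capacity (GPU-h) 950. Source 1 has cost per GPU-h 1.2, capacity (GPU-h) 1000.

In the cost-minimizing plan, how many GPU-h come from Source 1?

Cheapest first:
Source 8 (0.7): use full 950 ; 800 GPU-h to go.
Source 1 (1.2): take the remaining 800 ; done.
Source 10, Source 26: unused.

800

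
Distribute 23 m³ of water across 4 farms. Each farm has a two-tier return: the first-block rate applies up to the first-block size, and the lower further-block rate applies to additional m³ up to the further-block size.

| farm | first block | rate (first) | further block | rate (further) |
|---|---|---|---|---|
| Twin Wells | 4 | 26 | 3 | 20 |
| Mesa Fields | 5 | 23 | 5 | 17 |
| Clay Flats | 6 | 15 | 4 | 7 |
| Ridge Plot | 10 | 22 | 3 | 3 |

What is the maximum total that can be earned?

516

Order all 8 blocks by rate: Twin Wells/tier1 26 > Mesa Fields/tier1 23 > Ridge Plot/tier1 22 > Twin Wells/tier2 20 > Mesa Fields/tier2 17 > Clay Flats/tier1 15 > Clay Flats/tier2 7 > Ridge Plot/tier2 3.
Fill Twin Wells tier1 block (4 at 26) → 19 left.
Fill Mesa Fields tier1 block (5 at 23) → 14 left.
Ridge Plot/tier1 (22): +10 → 4 left.
Fill Twin Wells tier2 block (3 at 20) → 1 left.
Mesa Fields/tier2: +1 of 5 at 17; pool empty.
Total = 26×4 + 23×5 + 22×10 + 20×3 + 17×1 = 516.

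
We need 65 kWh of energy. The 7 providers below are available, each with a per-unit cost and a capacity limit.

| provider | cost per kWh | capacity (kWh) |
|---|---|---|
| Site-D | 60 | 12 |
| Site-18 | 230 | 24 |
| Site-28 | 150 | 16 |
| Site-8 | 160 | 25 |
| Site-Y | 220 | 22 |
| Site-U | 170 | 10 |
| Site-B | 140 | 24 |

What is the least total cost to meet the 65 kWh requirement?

8560

Use providers in increasing cost order.
Take 12 from Site-D at 60 → need 53 more.
Site-B (140): use full 24 → 29 kWh to go.
Take 16 from Site-28 at 150 → need 13 more.
Site-8 at 160: take 13 of its 25 → requirement met.
Site-U, Site-Y, Site-18: unused.
Cost = 12×60 + 24×140 + 16×150 + 13×160 = 8560.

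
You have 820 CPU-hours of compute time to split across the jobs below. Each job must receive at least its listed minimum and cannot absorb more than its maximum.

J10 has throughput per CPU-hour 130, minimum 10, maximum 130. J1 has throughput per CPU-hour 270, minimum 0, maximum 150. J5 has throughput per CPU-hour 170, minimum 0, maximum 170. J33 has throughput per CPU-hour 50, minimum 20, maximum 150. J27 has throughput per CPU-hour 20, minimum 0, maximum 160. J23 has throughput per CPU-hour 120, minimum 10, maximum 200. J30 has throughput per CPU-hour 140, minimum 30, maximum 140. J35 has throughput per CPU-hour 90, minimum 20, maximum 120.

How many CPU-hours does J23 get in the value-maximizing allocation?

Meeting every minimum uses 10+0+0+20+0+10+30+20 = 90 CPU-hours, leaving 730.
Highest throughput per CPU-hour first: J1 270 > J5 170 > J30 140 > J10 130 > J23 120 > J35 90 > J33 50 > J27 20.
J1 takes 150 more to reach its cap of 150 — 580 left.
J5 takes 170 more to reach its cap of 170 — 410 left.
J30 takes 110 more to reach its cap of 140 — 300 left.
J10 takes 120 more to reach its cap of 130 — 180 left.
Only 180 left; J23 takes them to reach 190.

190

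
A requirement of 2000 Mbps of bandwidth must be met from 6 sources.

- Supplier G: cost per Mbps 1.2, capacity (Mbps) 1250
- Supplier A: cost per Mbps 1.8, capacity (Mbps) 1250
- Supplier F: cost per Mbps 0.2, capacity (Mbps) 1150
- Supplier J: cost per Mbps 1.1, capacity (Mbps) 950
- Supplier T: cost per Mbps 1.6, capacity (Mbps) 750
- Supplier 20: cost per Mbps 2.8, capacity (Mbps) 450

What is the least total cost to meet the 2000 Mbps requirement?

1165

Use sources in increasing cost order.
Take 1150 from Supplier F at 0.2 — need 850 more.
Supplier J at 1.1: take 850 of its 950 — requirement met.
Supplier G, Supplier T, Supplier A, Supplier 20: unused.
Cost = 1150×0.2 + 850×1.1 = 1165.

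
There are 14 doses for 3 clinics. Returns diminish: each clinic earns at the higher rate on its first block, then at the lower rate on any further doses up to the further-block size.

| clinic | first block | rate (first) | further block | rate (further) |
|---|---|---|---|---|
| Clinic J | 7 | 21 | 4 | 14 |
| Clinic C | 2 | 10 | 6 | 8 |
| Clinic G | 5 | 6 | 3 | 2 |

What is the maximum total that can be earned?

231

Treat each block as its own option and order by rate: Clinic J/first 21 > Clinic J/second 14 > Clinic C/first 10 > Clinic C/second 8 > Clinic G/first 6 > Clinic G/second 2.
Clinic J/first (21): +7 — 7 left.
Clinic J second at 14: fill all 4 — 3 left.
Fill Clinic C first block (2 at 10) — 1 left.
Clinic C/second: +1 of 6 at 8; pool empty.
Total = 21×7 + 14×4 + 10×2 + 8×1 = 231.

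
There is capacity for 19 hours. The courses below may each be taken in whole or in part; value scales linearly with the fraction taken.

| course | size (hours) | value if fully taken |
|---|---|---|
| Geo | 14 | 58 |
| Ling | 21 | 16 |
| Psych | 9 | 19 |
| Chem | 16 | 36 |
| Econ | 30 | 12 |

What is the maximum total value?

Best value per unit of size first: Geo 58/14≈4.14, Chem 36/16≈2.25, Psych 19/9≈2.11, Ling 16/21≈0.762, Econ 12/30≈0.4.
All 14 hours of Geo fit (value 58) — 5 remain.
5 hours left: a 5/16 share of Chem gives 36×5/16 = 11.25.
Total value = 69.25.

69.25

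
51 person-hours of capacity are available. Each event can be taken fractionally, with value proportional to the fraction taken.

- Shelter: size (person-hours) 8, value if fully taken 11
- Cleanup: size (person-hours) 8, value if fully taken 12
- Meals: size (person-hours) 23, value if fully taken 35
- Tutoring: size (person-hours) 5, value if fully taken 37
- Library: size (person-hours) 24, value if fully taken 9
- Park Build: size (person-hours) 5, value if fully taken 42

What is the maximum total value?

Best value per unit of size first: Park Build 42/5≈8.4, Tutoring 37/5≈7.4, Meals 35/23≈1.52, Cleanup 12/8≈1.5, Shelter 11/8≈1.38, Library 9/24≈0.375.
Take all of Park Build (5 person-hours, value 42) ; 46 person-hours left.
All 5 person-hours of Tutoring fit (value 37) ; 41 remain.
Take all of Meals (23 person-hours, value 35) ; 18 person-hours left.
All 8 person-hours of Cleanup fit (value 12) ; 10 remain.
All 8 person-hours of Shelter fit (value 11) ; 2 remain.
2 person-hours left: a 2/24 share of Library gives 9×2/24 = 0.75.
Total value = 137.75.

137.75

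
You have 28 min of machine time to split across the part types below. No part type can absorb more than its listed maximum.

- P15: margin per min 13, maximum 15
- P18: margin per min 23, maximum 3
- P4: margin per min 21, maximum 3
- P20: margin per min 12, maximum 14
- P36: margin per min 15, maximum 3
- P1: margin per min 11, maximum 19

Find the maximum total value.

420

Order the part types by margin per min: P18 23 > P4 21 > P36 15 > P15 13 > P20 12 > P1 11.
P18: +3 to 3 (cap) ; 25 left.
Give P4 3 to hit its cap of 3 ; 22 left.
Give P36 3 to hit its cap of 3 ; 19 left.
Give P15 15 to hit its cap of 15 ; 4 left.
P20: +4 (room for 14) → 4. Pool exhausted.
Total = 13×15 + 23×3 + 21×3 + 12×4 + 15×3 = 420.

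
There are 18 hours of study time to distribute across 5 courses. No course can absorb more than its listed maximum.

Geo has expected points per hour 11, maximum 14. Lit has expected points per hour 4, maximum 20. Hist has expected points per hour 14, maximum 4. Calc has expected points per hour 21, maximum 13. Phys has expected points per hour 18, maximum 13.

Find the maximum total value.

Order the courses by expected points per hour: Calc 21 > Phys 18 > Hist 14 > Geo 11 > Lit 4.
Calc: +13 to 13 (cap) → 5 left.
Phys: +5 (room for 13) → 5. Pool exhausted.
Total = 21×13 + 18×5 = 363.

363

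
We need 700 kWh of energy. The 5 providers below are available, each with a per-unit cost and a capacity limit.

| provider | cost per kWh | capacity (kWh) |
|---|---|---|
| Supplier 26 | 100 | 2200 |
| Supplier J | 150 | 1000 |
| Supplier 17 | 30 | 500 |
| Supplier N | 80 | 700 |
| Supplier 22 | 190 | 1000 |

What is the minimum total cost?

Use providers in increasing cost order.
Supplier 17 at 30: take all 500 kWh — 200 still needed.
Supplier N (80): take the remaining 200 — done.
Supplier 26, Supplier J, Supplier 22: unused.
Cost = 500×30 + 200×80 = 31000.

31000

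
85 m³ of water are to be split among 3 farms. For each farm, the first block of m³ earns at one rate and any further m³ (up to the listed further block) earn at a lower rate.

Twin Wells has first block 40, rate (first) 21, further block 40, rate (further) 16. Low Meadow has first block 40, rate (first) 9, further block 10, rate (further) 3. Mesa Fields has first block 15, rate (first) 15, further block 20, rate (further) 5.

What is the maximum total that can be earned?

1555

Order all 6 blocks by rate: Twin Wells/T1 21 > Twin Wells/T2 16 > Mesa Fields/T1 15 > Low Meadow/T1 9 > Mesa Fields/T2 5 > Low Meadow/T2 3.
Fill Twin Wells T1 block (40 at 21) — 45 left.
Twin Wells/T2 (16): +40 — 5 left.
5 remain; put them into Mesa Fields T1 at 15.
Total = 21×40 + 16×40 + 15×5 = 1555.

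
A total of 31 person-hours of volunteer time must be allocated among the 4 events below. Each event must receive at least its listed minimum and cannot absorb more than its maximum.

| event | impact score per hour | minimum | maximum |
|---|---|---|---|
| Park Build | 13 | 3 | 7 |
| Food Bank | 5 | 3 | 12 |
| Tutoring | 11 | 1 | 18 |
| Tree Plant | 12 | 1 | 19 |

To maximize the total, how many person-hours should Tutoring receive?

2

Meeting every minimum uses 3+3+1+1 = 8 person-hours, leaving 23.
Highest impact score per hour first: Park Build 13 > Tree Plant 12 > Tutoring 11 > Food Bank 5.
Give Park Build 4 more to hit its cap of 7 — 19 left.
Give Tree Plant 18 more to hit its cap of 19 — 1 left.
Tutoring: +1 (room for 17) → 2. Pool exhausted.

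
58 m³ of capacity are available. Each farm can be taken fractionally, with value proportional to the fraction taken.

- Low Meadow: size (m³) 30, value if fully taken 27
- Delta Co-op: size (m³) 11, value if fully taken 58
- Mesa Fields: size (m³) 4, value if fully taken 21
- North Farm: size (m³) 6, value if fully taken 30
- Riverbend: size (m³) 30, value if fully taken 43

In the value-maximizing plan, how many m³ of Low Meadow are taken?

7

Rank by value-to-size ratio: Delta Co-op 58/11≈5.27, Mesa Fields 21/4≈5.25, North Farm 30/6≈5, Riverbend 43/30≈1.43, Low Meadow 27/30≈0.9.
Take all of Delta Co-op (11 m³, value 58) ; 47 m³ left.
Take all of Mesa Fields (4 m³, value 21) ; 43 m³ left.
Take all of North Farm (6 m³, value 30) ; 37 m³ left.
All 30 m³ of Riverbend fit (value 43) ; 7 remain.
Fill the last 7 m³ with part of Low Meadow: 7/30 of it earns 6.3.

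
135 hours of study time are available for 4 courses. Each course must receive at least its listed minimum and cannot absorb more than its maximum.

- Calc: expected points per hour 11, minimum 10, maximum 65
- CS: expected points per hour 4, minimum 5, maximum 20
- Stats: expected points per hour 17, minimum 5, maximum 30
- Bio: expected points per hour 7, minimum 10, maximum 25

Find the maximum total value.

Meeting every minimum uses 10+5+5+10 = 30 hours, leaving 105.
Rank by expected points per hour: Stats 17 > Calc 11 > Bio 7 > CS 4.
Give Stats 25 more to hit its cap of 30 — 80 left.
Calc takes 55 more to reach its cap of 65 — 25 left.
Bio takes 15 more to reach its cap of 25 — 10 left.
CS: +10 (room for 15) → 15. Pool exhausted.
Total = 11×65 + 4×15 + 17×30 + 7×25 = 1460.

1460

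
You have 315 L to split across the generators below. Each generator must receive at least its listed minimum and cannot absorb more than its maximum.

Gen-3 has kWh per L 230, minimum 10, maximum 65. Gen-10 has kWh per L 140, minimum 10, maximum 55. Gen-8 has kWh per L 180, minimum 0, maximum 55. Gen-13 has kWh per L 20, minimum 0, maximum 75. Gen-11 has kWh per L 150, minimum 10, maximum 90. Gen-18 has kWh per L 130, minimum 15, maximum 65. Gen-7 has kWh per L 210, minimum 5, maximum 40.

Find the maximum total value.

55700

Meeting every minimum uses 10+10+0+0+10+15+5 = 50 L, leaving 265.
Order the generators by kWh per L: Gen-3 230 > Gen-7 210 > Gen-8 180 > Gen-11 150 > Gen-10 140 > Gen-18 130 > Gen-13 20.
Give Gen-3 55 more to hit its cap of 65 — 210 left.
Give Gen-7 35 more to hit its cap of 40 — 175 left.
Give Gen-8 55 more to hit its cap of 55 — 120 left.
Gen-11: +80 to 90 (cap) — 40 left.
Gen-10: +40 (room for 45) → 50. Pool exhausted.
Total = 230×65 + 140×50 + 180×55 + 150×90 + 130×15 + 210×40 = 55700.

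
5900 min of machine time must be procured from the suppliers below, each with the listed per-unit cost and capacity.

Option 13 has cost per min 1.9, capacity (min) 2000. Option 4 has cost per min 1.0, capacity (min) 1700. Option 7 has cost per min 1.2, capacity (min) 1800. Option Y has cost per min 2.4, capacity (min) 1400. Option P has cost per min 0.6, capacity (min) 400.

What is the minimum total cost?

7900

Fill from the cheapest supplier first.
Take 400 from Option P at 0.6 ; need 5500 more.
Option 4 (1.0): use full 1700 ; 3800 min to go.
Option 7 at 1.2: take all 1800 min ; 2000 still needed.
Option 13 (1.9): use full 2000 ; 0 min to go.
Option Y: unused.
Cost = 400×0.6 + 1700×1.0 + 1800×1.2 + 2000×1.9 = 7900.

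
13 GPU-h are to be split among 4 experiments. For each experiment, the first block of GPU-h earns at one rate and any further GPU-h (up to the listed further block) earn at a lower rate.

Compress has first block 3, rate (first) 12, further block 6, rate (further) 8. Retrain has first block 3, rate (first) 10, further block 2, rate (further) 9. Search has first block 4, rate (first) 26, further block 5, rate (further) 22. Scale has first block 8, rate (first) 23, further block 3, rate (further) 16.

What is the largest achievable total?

310

Treat each block as its own option and order by rate: Search/tier1 26 > Scale/tier1 23 > Search/tier2 22 > Scale/tier2 16 > Compress/tier1 12 > Retrain/tier1 10 > Retrain/tier2 9 > Compress/tier2 8.
Search/tier1 (26): +4 — 9 left.
Fill Scale tier1 block (8 at 23) — 1 left.
1 remain; put them into Search tier2 at 22.
Total = 26×4 + 23×8 + 22×1 = 310.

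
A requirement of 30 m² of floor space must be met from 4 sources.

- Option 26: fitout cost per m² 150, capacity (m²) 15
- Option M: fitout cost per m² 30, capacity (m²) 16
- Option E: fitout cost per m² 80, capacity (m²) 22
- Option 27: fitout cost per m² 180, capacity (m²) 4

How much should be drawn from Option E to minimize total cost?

Cheapest first:
Option M (30): use full 16 → 14 m² to go.
Option E at 80: take 14 of its 22 → requirement met.
Option 26, Option 27: unused.

14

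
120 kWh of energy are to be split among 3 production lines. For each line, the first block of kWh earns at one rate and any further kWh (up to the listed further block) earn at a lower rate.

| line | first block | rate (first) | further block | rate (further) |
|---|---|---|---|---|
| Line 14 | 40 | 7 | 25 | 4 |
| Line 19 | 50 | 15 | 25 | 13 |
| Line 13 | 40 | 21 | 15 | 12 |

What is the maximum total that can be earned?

Order all 6 blocks by rate: Line 13/tier1 21 > Line 19/tier1 15 > Line 19/tier2 13 > Line 13/tier2 12 > Line 14/tier1 7 > Line 14/tier2 4.
Line 13 tier1 at 21: fill all 40 — 80 left.
Line 19/tier1 (15): +50 — 30 left.
Line 19/tier2 (13): +25 — 5 left.
Line 13 tier2 at 12: only 5 left, fill 5.
Total = 21×40 + 15×50 + 13×25 + 12×5 = 1975.

1975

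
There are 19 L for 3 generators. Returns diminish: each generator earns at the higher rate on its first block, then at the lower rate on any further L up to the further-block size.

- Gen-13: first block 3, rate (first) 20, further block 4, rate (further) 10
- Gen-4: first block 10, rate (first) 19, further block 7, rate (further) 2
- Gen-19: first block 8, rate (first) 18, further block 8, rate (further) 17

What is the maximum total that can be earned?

Treat each block as its own option and order by rate: Gen-13/T1 20 > Gen-4/T1 19 > Gen-19/T1 18 > Gen-19/T2 17 > Gen-13/T2 10 > Gen-4/T2 2.
Gen-13/T1 (20): +3 → 16 left.
Gen-4 T1 at 19: fill all 10 → 6 left.
Gen-19 T1 at 18: only 6 left, fill 6.
Total = 20×3 + 19×10 + 18×6 = 358.

358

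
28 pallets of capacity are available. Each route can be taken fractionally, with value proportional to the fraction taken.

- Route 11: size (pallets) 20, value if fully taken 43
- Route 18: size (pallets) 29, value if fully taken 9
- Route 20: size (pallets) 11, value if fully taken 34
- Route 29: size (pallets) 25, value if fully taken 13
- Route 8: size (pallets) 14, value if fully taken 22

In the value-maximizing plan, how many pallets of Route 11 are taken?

Sort by value density: Route 20 34/11≈3.09, Route 11 43/20≈2.15, Route 8 22/14≈1.57, Route 29 13/25≈0.52, Route 18 9/29≈0.31.
Take all of Route 20 (11 pallets, value 34) ; 17 pallets left.
Fill the last 17 pallets with part of Route 11: 17/20 of it earns 36.55.

17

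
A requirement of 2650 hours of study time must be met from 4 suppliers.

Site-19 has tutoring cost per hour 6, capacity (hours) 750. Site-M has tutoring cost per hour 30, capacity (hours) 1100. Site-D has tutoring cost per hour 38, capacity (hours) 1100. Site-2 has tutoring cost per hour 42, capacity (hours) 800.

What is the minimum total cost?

Cheapest first:
Site-19 (6): use full 750 → 1900 hours to go.
Site-M (30): use full 1100 → 800 hours to go.
Take 800 from Site-D at 38 to finish.
Site-2: unused.
Cost = 750×6 + 1100×30 + 800×38 = 67900.

67900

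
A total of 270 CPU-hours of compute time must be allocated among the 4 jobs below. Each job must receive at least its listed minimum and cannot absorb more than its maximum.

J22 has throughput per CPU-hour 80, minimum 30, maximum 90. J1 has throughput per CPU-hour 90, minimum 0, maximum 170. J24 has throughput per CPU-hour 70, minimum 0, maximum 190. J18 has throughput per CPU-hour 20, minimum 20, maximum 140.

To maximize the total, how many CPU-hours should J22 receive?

80

Meeting every minimum uses 30+0+0+20 = 50 CPU-hours, leaving 220.
Highest throughput per CPU-hour first: J1 90 > J22 80 > J24 70 > J18 20.
Give J1 170 more to hit its cap of 170 — 50 left.
J22: +50 (room for 60) → 80. Pool exhausted.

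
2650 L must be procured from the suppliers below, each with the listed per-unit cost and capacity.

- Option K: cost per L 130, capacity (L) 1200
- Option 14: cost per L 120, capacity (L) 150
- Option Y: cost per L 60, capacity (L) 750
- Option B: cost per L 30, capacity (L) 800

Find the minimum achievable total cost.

210500

Cheapest first:
Option B (30): use full 800 → 1850 L to go.
Take 750 from Option Y at 60 → need 1100 more.
Option 14 (120): use full 150 → 950 L to go.
Take 950 from Option K at 130 to finish.
Cost = 800×30 + 750×60 + 150×120 + 950×130 = 210500.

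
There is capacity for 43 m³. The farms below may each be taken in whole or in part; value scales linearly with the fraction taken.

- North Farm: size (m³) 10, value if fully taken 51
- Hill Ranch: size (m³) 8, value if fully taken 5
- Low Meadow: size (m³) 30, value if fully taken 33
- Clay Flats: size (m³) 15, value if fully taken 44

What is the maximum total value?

114.8

Sort by value density: North Farm 51/10≈5.1, Clay Flats 44/15≈2.93, Low Meadow 33/30≈1.1, Hill Ranch 5/8≈0.625.
Take all of North Farm (10 m³, value 51) — 33 m³ left.
Clay Flats: take in full, 15 m³ for value 44 — 18 left.
Fill the last 18 m³ with part of Low Meadow: 18/30 of it earns 19.8.
Total value = 114.8.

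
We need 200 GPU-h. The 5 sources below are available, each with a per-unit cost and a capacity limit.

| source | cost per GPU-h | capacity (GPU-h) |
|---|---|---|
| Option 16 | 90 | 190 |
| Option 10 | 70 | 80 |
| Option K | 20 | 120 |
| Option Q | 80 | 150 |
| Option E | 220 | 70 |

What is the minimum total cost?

8000

Fill from the cheapest source first.
Take 120 from Option K at 20 ; need 80 more.
Option 10 at 70: take all 80 GPU-h ; 0 still needed.
Option Q, Option 16, Option E: unused.
Cost = 120×20 + 80×70 = 8000.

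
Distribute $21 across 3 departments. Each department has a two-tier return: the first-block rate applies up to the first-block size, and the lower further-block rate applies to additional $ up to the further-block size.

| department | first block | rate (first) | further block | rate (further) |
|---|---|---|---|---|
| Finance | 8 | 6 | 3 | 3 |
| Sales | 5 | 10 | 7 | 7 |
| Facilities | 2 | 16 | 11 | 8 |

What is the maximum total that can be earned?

191

Treat each block as its own option and order by rate: Facilities/tier1 16 > Sales/tier1 10 > Facilities/tier2 8 > Sales/tier2 7 > Finance/tier1 6 > Finance/tier2 3.
Facilities tier1 at 16: fill all 2 ; 19 left.
Fill Sales tier1 block (5 at 10) ; 14 left.
Facilities/tier2 (8): +11 ; 3 left.
Sales tier2 at 7: only 3 left, fill 3.
Total = 16×2 + 10×5 + 8×11 + 7×3 = 191.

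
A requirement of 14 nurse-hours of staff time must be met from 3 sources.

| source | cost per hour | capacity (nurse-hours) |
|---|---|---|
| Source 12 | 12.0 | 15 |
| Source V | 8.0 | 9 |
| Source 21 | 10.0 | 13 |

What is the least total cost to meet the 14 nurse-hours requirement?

Use sources in increasing cost order.
Source V (8.0): use full 9 — 5 nurse-hours to go.
Source 21 at 10.0: take 5 of its 13 — requirement met.
Source 12: unused.
Cost = 9×8.0 + 5×10.0 = 122.

122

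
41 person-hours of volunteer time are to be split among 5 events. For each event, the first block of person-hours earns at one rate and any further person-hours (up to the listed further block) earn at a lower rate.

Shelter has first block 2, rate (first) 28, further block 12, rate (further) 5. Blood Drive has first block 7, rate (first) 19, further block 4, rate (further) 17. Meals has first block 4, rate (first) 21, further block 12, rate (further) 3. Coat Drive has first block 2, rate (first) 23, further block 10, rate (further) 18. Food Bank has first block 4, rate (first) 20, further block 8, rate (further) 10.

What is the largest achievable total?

Treat each block as its own option and order by rate: Shelter/T1 28 > Coat Drive/T1 23 > Meals/T1 21 > Food Bank/T1 20 > Blood Drive/T1 19 > Coat Drive/T2 18 > Blood Drive/T2 17 > Food Bank/T2 10 > Shelter/T2 5 > Meals/T2 3.
Shelter T1 at 28: fill all 2 — 39 left.
Coat Drive/T1 (23): +2 — 37 left.
Fill Meals T1 block (4 at 21) — 33 left.
Fill Food Bank T1 block (4 at 20) — 29 left.
Blood Drive/T1 (19): +7 — 22 left.
Coat Drive T2 at 18: fill all 10 — 12 left.
Blood Drive T2 at 17: fill all 4 — 8 left.
Food Bank/T2 (10): +8 — 0 left.
Total = 28×2 + 23×2 + 21×4 + 20×4 + 19×7 + 18×10 + 17×4 + 10×8 = 727.

727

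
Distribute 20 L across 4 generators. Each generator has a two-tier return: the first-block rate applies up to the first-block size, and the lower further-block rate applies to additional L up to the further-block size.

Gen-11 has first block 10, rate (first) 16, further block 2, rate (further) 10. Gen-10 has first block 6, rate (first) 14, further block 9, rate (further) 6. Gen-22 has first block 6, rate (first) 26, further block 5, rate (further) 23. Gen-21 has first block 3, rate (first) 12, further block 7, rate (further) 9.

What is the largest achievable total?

Treat each block as its own option and order by rate: Gen-22/first 26 > Gen-22/second 23 > Gen-11/first 16 > Gen-10/first 14 > Gen-21/first 12 > Gen-11/second 10 > Gen-21/second 9 > Gen-10/second 6.
Gen-22/first (26): +6 → 14 left.
Gen-22 second at 23: fill all 5 → 9 left.
Gen-11/first: +9 of 10 at 16; pool empty.
Total = 26×6 + 23×5 + 16×9 = 415.

415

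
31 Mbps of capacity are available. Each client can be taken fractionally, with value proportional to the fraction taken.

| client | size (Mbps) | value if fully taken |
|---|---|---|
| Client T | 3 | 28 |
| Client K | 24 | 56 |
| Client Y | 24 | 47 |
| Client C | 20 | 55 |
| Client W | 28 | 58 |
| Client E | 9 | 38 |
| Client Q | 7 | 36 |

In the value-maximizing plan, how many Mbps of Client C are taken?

Rank by value-to-size ratio: Client T 28/3≈9.33, Client Q 36/7≈5.14, Client E 38/9≈4.22, Client C 55/20≈2.75, Client K 56/24≈2.33, Client W 58/28≈2.07, Client Y 47/24≈1.96.
Client T: take in full, 3 Mbps for value 28 ; 28 left.
All 7 Mbps of Client Q fit (value 36) ; 21 remain.
All 9 Mbps of Client E fit (value 38) ; 12 remain.
12 Mbps left: a 12/20 share of Client C gives 55×12/20 = 33.

12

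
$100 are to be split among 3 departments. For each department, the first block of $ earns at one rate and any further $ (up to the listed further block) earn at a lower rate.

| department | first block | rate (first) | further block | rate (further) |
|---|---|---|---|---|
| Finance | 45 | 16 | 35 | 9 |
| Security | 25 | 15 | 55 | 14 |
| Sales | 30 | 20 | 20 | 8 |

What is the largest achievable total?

1695

Order all 6 blocks by rate: Sales/T1 20 > Finance/T1 16 > Security/T1 15 > Security/T2 14 > Finance/T2 9 > Sales/T2 8.
Fill Sales T1 block (30 at 20) — 70 left.
Finance T1 at 16: fill all 45 — 25 left.
Fill Security T1 block (25 at 15) — 0 left.
Total = 20×30 + 16×45 + 15×25 = 1695.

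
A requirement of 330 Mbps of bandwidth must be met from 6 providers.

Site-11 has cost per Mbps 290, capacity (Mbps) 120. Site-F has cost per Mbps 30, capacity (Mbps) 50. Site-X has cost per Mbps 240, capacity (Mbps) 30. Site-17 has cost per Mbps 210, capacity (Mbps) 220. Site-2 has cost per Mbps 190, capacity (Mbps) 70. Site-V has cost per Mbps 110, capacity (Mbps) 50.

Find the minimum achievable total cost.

Cheapest first:
Site-F at 30: take all 50 Mbps ; 280 still needed.
Site-V (110): use full 50 ; 230 Mbps to go.
Site-2 (190): use full 70 ; 160 Mbps to go.
Take 160 from Site-17 at 210 to finish.
Site-X, Site-11: unused.
Cost = 50×30 + 50×110 + 70×190 + 160×210 = 53900.

53900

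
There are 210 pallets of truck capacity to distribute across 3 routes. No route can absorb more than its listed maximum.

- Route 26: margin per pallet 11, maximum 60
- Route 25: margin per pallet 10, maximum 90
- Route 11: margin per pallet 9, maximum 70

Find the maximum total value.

Highest margin per pallet first: Route 26 11 > Route 25 10 > Route 11 9.
Route 26 takes 60 to reach its cap of 60 → 150 left.
Give Route 25 90 to hit its cap of 90 → 60 left.
Route 11: +60 (room for 70) → 60. Pool exhausted.
Total = 11×60 + 10×90 + 9×60 = 2100.

2100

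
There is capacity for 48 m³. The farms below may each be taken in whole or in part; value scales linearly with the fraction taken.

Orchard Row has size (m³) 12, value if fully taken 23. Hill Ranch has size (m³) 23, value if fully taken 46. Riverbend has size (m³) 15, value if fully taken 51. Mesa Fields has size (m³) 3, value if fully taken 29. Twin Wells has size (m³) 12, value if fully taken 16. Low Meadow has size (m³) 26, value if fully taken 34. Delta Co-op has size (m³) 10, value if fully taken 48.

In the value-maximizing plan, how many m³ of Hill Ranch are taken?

20

Rank by value-to-size ratio: Mesa Fields 29/3≈9.67, Delta Co-op 48/10≈4.8, Riverbend 51/15≈3.4, Hill Ranch 46/23≈2, Orchard Row 23/12≈1.92, Twin Wells 16/12≈1.33, Low Meadow 34/26≈1.31.
All 3 m³ of Mesa Fields fit (value 29) — 45 remain.
Delta Co-op: take in full, 10 m³ for value 48 — 35 left.
All 15 m³ of Riverbend fit (value 51) — 20 remain.
Only 20 m³ remain; take 20/23 of Hill Ranch for value 46×20/23 = 40.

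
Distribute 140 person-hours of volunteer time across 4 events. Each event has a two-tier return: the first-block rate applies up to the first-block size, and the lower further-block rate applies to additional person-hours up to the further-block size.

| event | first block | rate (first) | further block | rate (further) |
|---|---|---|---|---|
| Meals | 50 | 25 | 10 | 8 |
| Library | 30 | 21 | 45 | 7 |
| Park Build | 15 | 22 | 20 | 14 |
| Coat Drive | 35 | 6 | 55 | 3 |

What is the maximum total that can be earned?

2675

Order all 8 blocks by rate: Meals/tier1 25 > Park Build/tier1 22 > Library/tier1 21 > Park Build/tier2 14 > Meals/tier2 8 > Library/tier2 7 > Coat Drive/tier1 6 > Coat Drive/tier2 3.
Meals/tier1 (25): +50 → 90 left.
Park Build/tier1 (22): +15 → 75 left.
Library/tier1 (21): +30 → 45 left.
Park Build/tier2 (14): +20 → 25 left.
Fill Meals tier2 block (10 at 8) → 15 left.
15 remain; put them into Library tier2 at 7.
Total = 25×50 + 22×15 + 21×30 + 14×20 + 8×10 + 7×15 = 2675.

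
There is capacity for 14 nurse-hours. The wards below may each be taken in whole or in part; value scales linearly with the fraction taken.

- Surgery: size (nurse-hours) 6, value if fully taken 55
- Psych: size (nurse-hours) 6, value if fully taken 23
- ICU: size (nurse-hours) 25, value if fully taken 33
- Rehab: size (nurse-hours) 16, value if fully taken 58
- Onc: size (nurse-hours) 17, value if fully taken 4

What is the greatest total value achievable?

85.25

Best value per unit of size first: Surgery 55/6≈9.17, Psych 23/6≈3.83, Rehab 58/16≈3.62, ICU 33/25≈1.32, Onc 4/17≈0.235.
Take all of Surgery (6 nurse-hours, value 55) — 8 nurse-hours left.
All 6 nurse-hours of Psych fit (value 23) — 2 remain.
Only 2 nurse-hours remain; take 2/16 of Rehab for value 58×2/16 = 7.25.
Total value = 85.25.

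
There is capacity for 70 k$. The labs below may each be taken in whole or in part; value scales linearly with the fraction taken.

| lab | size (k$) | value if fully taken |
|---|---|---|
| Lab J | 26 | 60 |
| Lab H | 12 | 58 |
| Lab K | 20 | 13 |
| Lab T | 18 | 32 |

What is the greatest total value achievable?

159.1

Sort by value density: Lab H 58/12≈4.83, Lab J 60/26≈2.31, Lab T 32/18≈1.78, Lab K 13/20≈0.65.
All 12 k$ of Lab H fit (value 58) — 58 remain.
Take all of Lab J (26 k$, value 60) — 32 k$ left.
Lab T: take in full, 18 k$ for value 32 — 14 left.
14 k$ left: a 14/20 share of Lab K gives 13×14/20 = 9.1.
Total value = 159.1.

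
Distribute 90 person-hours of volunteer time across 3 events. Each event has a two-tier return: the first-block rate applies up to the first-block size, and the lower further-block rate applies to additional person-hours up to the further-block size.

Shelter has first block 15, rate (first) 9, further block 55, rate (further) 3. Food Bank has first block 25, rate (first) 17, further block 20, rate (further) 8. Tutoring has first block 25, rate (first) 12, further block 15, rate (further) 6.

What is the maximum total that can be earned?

1050

Rank every tier by rate: Food Bank/tier1 17 > Tutoring/tier1 12 > Shelter/tier1 9 > Food Bank/tier2 8 > Tutoring/tier2 6 > Shelter/tier2 3.
Food Bank/tier1 (17): +25 — 65 left.
Tutoring/tier1 (12): +25 — 40 left.
Shelter tier1 at 9: fill all 15 — 25 left.
Fill Food Bank tier2 block (20 at 8) — 5 left.
Tutoring tier2 at 6: only 5 left, fill 5.
Total = 17×25 + 12×25 + 9×15 + 8×20 + 6×5 = 1050.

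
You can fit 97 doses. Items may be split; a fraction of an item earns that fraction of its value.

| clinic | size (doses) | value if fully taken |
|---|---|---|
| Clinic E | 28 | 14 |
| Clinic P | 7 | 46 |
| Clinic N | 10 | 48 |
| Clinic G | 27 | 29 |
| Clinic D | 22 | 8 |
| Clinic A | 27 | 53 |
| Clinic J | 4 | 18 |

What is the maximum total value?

205

Best value per unit of size first: Clinic P 46/7≈6.57, Clinic N 48/10≈4.8, Clinic J 18/4≈4.5, Clinic A 53/27≈1.96, Clinic G 29/27≈1.07, Clinic E 14/28≈0.5, Clinic D 8/22≈0.364.
All 7 doses of Clinic P fit (value 46) — 90 remain.
All 10 doses of Clinic N fit (value 48) — 80 remain.
Clinic J: take in full, 4 doses for value 18 — 76 left.
Clinic A: take in full, 27 doses for value 53 — 49 left.
Take all of Clinic G (27 doses, value 29) — 22 doses left.
Only 22 doses remain; take 22/28 of Clinic E for value 14×22/28 = 11.
Total value = 205.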